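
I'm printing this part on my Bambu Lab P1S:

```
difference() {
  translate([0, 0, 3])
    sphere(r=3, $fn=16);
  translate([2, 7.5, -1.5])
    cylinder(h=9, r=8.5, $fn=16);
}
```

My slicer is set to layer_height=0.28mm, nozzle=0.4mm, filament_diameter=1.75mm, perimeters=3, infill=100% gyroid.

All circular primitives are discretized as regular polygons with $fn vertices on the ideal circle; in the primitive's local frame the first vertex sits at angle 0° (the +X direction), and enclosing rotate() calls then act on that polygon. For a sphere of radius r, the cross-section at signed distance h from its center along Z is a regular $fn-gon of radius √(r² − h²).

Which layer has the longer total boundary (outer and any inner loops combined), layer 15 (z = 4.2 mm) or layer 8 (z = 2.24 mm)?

Layer 15 (z = 4.2): the r=3 sphere contributes a regular 16-gon of circumradius √(3²−1.2²) = 2.750 (perimeter = 2·16·2.750·sin(180°/16) = 17.17 mm); the cylinder at (2, 7.5): section is a regular 16-gon, circumradius r=8.5 (perimeter = 2·16·8.500·sin(180°/16) = 53.06 mm); Taking the first minus the rest: starting from the r=3 sphere, the r=8.5 cylinder at (2, 7.5) partially overlaps it — only the 14.21 mm² overlap (of its 221.19 mm²) is removed, clipping the outline — boundary = 13.83 mm. So its perimeter = 13.83 mm. Layer 8 (z = 2.24): the r=3 sphere contributes a regular 16-gon of circumradius √(3²−0.76²) = 2.902 (perimeter = 2·16·2.902·sin(180°/16) = 18.12 mm); the r=8.5 cylinder at (2, 7.5) contributes a regular 16-gon of circumradius 8.5 (perimeter = 2·16·8.500·sin(180°/16) = 53.06 mm); Taking the first minus the rest: starting from the r=3 sphere, the r=8.5 cylinder at (2, 7.5) partially overlaps it — only the 15.57 mm² overlap (of its 221.19 mm²) is removed, clipping the outline — boundary = 14.75 mm. So its perimeter = 14.75 mm. Layer 8 is larger (14.75 vs 13.83 mm).

layer 8 (z = 2.24 mm)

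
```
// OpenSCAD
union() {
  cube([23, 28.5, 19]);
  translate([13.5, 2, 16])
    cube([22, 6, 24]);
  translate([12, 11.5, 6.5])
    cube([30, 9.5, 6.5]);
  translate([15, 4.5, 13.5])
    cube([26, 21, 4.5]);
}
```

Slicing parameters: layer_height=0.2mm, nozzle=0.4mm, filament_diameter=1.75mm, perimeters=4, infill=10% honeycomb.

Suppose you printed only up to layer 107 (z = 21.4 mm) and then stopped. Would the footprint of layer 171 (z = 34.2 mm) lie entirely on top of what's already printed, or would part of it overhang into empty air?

Compare the two slices. At z = 21.4: the cube does not reach this height (z outside [0, 19]); the 22×6 cube at (13.5, 2) contributes its full rectangle (area 132.00 mm²); the cube at (12, 11.5) is not intersected at this z (z outside [6.5, 13]); the cube at (15, 4.5) does not reach this height (z outside [13.5, 18]); Merging all regions: only the 22×6 cube at (13.5, 2) is present, so the union is just that shape — area = 132.00 mm². At z = 34.2: the cube does not reach this height (z outside [0, 19]); the cube at (13.5, 2) (footprint 22×6) is included at this height (area 132.00 mm²); the cube at (12, 11.5) is absent (z outside [6.5, 13]); the cube at (15, 4.5) is absent (z outside [13.5, 18]); Combining (union): only the 22×6 cube at (13.5, 2) is present, so the union is just that shape — area = 132.00 mm². Checking containment: the cross-section at z = 34.2 is a subset of the cross-section at z = 21.4.

entirely on top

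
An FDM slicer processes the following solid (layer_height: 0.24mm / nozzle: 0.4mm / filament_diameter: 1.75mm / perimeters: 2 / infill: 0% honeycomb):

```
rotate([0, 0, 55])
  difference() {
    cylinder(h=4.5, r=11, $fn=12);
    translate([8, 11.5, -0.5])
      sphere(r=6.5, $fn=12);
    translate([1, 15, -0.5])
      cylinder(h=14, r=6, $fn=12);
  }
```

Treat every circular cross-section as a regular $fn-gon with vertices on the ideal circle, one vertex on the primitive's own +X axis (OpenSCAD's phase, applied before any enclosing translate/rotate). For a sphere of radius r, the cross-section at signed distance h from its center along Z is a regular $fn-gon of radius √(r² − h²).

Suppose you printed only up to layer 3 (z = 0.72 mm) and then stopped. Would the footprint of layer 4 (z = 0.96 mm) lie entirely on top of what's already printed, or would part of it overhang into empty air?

Compare the two slices. At z = 0.72: the r=11 cylinder contributes a regular 12-gon of circumradius 11 (area = (12/2)·11.000²·sin(360°/12) = 363.00 mm²); the r=6.5 sphere at (8, 11.5) contributes a regular 12-gon of circumradius √(6.5²−1.22²) = 6.384 (area = (12/2)·6.384²·sin(360°/12) = 122.28 mm²); the r=6 cylinder at (1, 15) contributes a regular 12-gon of circumradius 6 (area = (12/2)·6.000²·sin(360°/12) = 108.00 mm²); Subtracting the remaining from the first: starting from the r=11 cylinder (363.00 mm²), the r=6.5 sphere at (8, 11.5) partially overlaps it — only the 18.43 mm² overlap (of its 122.28 mm²) is removed, clipping the outline; the r=6 cylinder at (1, 15) partially overlaps it — only the 5.82 mm² overlap (of its 108.00 mm²) is removed, clipping the outline — area = 338.75 mm²; (rotated 55° about Z; rotation is an isometry so areas/perimeters/island counts are preserved). At z = 0.96: the r=11 cylinder contributes a regular 12-gon of circumradius 11 (area = (12/2)·11.000²·sin(360°/12) = 363.00 mm²); the r=6.5 sphere at (8, 11.5) contributes a regular 12-gon of circumradius √(6.5²−1.46²) = 6.334 (area = (12/2)·6.334²·sin(360°/12) = 120.36 mm²); the r=6 cylinder at (1, 15) gives a regular 12-gon of circumradius 6 (constant along its height) (area = (12/2)·6.000²·sin(360°/12) = 108.00 mm²); Taking the first minus the rest: starting from the r=11 cylinder (363.00 mm²), the r=6.5 sphere at (8, 11.5) partially overlaps it — only the 17.93 mm² overlap (of its 120.36 mm²) is removed, clipping the outline; the r=6 cylinder at (1, 15) partially overlaps it — only the 5.88 mm² overlap (of its 108.00 mm²) is removed, clipping the outline — area = 339.20 mm²; (whole slice rotated 55° about Z — lengths, areas and connectivity unchanged). Checking containment: the cross-section at z = 0.96 is a subset of the cross-section at z = 0.72.

entirely on top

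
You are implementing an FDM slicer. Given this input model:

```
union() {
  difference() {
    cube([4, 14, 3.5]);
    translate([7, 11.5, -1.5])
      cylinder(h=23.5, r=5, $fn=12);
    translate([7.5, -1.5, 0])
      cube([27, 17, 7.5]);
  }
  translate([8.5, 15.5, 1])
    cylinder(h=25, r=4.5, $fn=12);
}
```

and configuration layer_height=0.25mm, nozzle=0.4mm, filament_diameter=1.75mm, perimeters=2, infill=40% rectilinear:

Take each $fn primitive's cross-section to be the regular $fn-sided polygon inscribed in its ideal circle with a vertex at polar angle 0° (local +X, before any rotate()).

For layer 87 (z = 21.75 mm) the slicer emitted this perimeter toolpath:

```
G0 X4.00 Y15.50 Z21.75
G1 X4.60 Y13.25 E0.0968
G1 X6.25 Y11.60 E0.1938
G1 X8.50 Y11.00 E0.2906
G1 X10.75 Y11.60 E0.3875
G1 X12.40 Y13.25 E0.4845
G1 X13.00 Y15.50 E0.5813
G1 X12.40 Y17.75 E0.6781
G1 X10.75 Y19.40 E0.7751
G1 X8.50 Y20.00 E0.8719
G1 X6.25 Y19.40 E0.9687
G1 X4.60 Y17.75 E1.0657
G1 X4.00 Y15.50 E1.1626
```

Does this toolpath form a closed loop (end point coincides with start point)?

Start point (G0): (4.00, 15.50). End point (last G1): the path returns to the start — closed.

yes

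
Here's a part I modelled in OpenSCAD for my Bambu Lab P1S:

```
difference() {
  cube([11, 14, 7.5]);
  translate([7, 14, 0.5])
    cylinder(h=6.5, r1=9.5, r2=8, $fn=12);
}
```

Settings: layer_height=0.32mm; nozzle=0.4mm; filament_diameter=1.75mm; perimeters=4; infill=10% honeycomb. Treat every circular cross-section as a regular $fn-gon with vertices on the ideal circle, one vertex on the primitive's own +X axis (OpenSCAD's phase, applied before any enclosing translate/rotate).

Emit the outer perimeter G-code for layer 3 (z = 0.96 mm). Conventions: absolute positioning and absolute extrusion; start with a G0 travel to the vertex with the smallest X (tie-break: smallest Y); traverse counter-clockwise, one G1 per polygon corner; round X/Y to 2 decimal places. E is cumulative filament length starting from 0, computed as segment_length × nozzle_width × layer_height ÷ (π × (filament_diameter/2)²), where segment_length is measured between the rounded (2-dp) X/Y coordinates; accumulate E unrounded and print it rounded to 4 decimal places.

G0 X0.00 Y0.00 Z0.96
G1 X11.00 Y0.00 E0.5854
G1 X11.00 Y5.68 E0.8876
G1 X7.00 Y4.61 E1.1080
G1 X2.30 Y5.86 E1.3668
G1 X0.00 Y8.17 E1.5403
G1 X0.00 Y0.00 E1.9751

At z = 0.96 mm: the 11×14 cube contributes its full rectangle; the cone at (7, 14) contributes a regular 12-gon of circumradius 9.394 (interpolated between r1=9.5 and r2=8 at t=0.071); Taking the first minus the rest: starting from the 11×14 cube, the cone at (7, 14) partially overlaps it — only the 92.68 mm² overlap (of its 264.73 mm²) is removed, clipping the outline — 1 connected region. The outline is a single polygon with 6 vertices. Extrusion per mm of travel: 0.4 × 0.32 / (π × 0.875²) = 0.053216. Accumulating E over each segment gives final E = 1.9751.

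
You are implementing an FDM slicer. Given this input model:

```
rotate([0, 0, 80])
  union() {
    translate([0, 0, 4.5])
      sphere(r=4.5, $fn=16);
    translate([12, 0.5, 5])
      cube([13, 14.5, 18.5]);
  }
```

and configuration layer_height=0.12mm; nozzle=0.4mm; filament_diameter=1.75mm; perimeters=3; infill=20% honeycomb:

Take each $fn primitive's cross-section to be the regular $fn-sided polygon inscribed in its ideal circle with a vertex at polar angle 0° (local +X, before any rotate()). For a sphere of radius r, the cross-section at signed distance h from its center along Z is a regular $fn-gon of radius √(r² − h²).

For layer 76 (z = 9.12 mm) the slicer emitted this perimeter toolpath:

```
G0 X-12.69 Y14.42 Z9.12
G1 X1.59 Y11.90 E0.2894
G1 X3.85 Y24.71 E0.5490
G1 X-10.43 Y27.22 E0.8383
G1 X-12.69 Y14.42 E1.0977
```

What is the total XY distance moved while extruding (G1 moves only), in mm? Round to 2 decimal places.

Sum the Euclidean lengths of each G1 segment: total = 55.01 mm.

55.01 mm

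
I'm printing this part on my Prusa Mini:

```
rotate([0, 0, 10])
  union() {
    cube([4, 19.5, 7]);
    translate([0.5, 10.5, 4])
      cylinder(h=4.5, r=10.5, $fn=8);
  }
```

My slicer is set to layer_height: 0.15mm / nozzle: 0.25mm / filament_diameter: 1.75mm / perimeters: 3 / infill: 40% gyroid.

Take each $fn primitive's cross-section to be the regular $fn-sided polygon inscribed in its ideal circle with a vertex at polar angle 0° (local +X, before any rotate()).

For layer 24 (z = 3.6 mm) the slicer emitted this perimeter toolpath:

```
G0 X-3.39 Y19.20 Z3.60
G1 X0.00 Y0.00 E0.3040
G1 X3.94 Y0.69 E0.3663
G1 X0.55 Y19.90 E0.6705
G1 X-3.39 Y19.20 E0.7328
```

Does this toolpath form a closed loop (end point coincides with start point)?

yes

Start point (G0): (-3.39, 19.20). End point (last G1): the path returns to the start — closed.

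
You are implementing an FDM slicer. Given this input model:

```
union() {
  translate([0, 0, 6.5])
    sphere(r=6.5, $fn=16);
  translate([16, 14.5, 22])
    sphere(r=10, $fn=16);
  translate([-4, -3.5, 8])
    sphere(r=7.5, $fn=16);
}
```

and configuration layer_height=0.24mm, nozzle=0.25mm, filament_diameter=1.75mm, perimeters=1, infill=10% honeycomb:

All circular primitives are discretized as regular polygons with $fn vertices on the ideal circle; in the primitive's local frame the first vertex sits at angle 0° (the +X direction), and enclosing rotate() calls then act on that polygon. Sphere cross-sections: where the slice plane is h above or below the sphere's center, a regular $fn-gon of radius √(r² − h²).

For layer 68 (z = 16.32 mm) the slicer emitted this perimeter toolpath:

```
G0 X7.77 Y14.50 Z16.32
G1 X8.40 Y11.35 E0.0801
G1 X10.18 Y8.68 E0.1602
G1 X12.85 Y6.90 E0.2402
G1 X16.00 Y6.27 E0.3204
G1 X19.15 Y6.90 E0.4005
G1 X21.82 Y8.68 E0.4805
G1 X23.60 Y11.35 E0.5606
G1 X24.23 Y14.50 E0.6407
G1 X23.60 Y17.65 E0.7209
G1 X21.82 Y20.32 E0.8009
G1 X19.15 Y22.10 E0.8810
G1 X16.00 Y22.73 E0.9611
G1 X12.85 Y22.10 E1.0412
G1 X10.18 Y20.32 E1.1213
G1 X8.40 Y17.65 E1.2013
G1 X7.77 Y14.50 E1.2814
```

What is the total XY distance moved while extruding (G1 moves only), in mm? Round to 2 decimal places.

51.37 mm

Sum the Euclidean lengths of each G1 segment: total = 51.37 mm.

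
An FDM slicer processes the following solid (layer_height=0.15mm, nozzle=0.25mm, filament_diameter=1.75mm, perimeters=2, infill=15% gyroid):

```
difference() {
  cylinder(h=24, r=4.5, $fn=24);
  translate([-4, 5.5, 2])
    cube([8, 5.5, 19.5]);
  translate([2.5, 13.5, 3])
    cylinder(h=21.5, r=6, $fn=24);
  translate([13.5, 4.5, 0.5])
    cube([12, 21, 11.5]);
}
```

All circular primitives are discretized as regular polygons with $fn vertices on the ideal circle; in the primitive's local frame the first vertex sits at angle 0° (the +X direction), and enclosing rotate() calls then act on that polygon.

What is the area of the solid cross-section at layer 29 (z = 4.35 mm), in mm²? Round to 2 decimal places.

62.89 mm²

At z = 4.35 mm: the r=4.5 cylinder gives a regular 24-gon of circumradius 4.5 (constant along its height) (area = (24/2)·4.500²·sin(360°/24) = 62.89 mm²); the cube at (-4, 5.5) is present — its section is the full 8×5.5 rectangle (area 44.00 mm²); the r=6 cylinder at (2.5, 13.5) contributes a regular 24-gon of circumradius 6 (area = (24/2)·6.000²·sin(360°/24) = 111.81 mm²); the 12×21 cube at (13.5, 4.5) contributes its full rectangle (area 252.00 mm²); Taking the first minus the rest: starting from the r=4.5 cylinder (62.89 mm²), the 8×5.5 cube at (-4, 5.5) misses the remaining region (no effect); the r=6 cylinder at (2.5, 13.5) misses the remaining region (no effect); the 12×21 cube at (13.5, 4.5) misses the remaining region (no effect) — area = 62.89 mm². Overall, the cross-section is a single solid region. Net area = 62.89 mm².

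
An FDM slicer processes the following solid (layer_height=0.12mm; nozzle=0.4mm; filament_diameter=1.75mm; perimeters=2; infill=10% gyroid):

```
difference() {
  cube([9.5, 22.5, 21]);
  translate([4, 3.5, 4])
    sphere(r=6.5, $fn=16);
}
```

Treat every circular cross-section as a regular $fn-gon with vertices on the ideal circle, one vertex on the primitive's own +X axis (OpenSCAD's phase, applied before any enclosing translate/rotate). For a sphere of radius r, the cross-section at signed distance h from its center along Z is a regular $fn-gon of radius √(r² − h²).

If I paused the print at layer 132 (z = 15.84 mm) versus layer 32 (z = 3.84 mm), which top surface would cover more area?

layer 132 (z = 15.84 mm)

Layer 132 (z = 15.84): the cube (footprint 9.5×22.5) is included at this height (area 213.75 mm²); the sphere at (4, 3.5) is absent (|z−center|=11.840 > r=6.5); After the difference (first − rest): none of the subtracted shapes is present at this height, so the 9.5×22.5 cube is unchanged — area = 213.75 mm². So its area = 213.75 mm². Layer 32 (z = 3.84): the 9.5×22.5 cube contributes its full rectangle (area 213.75 mm²); the r=6.5 sphere at (4, 3.5) contributes a regular 16-gon of circumradius √(6.5²−0.16²) = 6.498 (area = (16/2)·6.498²·sin(360°/16) = 129.27 mm²); Subtracting the remaining from the first: starting from the 9.5×22.5 cube (213.75 mm²), the r=6.5 sphere at (4, 3.5) partially overlaps it — only the 87.35 mm² overlap (of its 129.27 mm²) is removed, clipping the outline — area = 126.40 mm². So its area = 126.40 mm². Layer 132 is larger (213.75 vs 126.40 mm²).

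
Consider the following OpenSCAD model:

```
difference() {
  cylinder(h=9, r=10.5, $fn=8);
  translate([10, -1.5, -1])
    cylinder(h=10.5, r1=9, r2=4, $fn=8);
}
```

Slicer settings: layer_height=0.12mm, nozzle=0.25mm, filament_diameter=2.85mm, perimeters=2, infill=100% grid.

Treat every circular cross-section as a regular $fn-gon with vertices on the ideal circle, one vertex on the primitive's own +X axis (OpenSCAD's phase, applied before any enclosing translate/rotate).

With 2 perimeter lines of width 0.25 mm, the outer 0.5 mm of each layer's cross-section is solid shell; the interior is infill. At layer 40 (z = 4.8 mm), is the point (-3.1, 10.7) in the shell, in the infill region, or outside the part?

At z = 4.8 mm: the cylinder: section is a regular 8-gon, circumradius r=10.5; the cone at (10, -1.5) contributes a regular 8-gon of circumradius 6.238 (interpolated between r1=9 and r2=4 at t=0.552); Taking the first minus the rest: starting from the r=10.5 cylinder, the cone at (10, -1.5) partially overlaps it — only the 45.89 mm² overlap (of its 110.06 mm²) is removed, clipping the outline — 1 connected region. Overall, the cross-section is a single solid region. The nearest boundary edge runs (-7.42, 7.42)→(0.00, 10.50); distance from the point to it = 1.37 mm. The point is not inside any of the regions above, so it lies outside the cross-section (1.37 mm from the nearest boundary).

outside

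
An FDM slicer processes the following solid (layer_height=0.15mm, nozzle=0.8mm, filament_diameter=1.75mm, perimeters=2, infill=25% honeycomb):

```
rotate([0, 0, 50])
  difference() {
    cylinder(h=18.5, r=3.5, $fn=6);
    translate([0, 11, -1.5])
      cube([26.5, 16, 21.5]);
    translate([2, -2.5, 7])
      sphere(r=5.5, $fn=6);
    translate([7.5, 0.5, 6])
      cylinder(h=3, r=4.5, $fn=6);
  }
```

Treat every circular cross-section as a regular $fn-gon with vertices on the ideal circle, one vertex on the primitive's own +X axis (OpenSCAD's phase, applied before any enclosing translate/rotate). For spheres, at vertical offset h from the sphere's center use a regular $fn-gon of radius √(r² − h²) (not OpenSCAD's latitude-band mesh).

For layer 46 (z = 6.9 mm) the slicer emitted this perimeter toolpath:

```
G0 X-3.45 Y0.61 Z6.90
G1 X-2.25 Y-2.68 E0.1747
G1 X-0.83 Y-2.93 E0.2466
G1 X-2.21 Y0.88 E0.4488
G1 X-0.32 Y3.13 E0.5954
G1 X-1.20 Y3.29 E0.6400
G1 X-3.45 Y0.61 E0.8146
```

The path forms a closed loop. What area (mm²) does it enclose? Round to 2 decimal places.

Apply the shoelace formula to the sequence of (X, Y) vertices; enclosed area = 7.23 mm².

7.23 mm²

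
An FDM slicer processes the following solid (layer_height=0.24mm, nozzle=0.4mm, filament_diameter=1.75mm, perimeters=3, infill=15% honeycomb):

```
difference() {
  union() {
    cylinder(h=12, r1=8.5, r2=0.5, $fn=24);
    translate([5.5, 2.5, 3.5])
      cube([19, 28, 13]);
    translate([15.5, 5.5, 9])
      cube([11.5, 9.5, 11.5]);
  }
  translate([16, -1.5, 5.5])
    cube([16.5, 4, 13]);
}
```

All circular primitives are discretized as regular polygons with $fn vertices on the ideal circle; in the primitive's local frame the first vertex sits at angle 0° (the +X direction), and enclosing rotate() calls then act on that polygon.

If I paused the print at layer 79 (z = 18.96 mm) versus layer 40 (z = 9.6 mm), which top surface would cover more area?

layer 40 (z = 9.6 mm)

Layer 79 (z = 18.96): the cone is not intersected at this z (z outside [0, 12]); the cube at (5.5, 2.5) is absent (z outside [3.5, 16.5]); the cube at (15.5, 5.5) is present — its section is the full 11.5×9.5 rectangle (area 109.25 mm²); Combining (union): only the 11.5×9.5 cube at (15.5, 5.5) is present, so the union is just that shape — area = 109.25 mm²; the cube at (16, -1.5) is absent (z outside [5.5, 18.5]); Taking the first minus the rest: none of the subtracted shapes is present at this height, so that combined region is unchanged — area = 109.25 mm². So its area = 109.25 mm². Layer 40 (z = 9.6): the cone contributes a regular 24-gon of circumradius 2.100 (interpolated between r1=8.5 and r2=0.5 at t=0.800) (area = (24/2)·2.100²·sin(360°/24) = 13.70 mm²); the cube at (5.5, 2.5) (footprint 19×28) is included at this height (area 532.00 mm²); the cube at (15.5, 5.5) is present — its section is the full 11.5×9.5 rectangle (area 109.25 mm²); Taking the union: the regions partially overlap — summed areas 654.95 mm² minus the doubly-counted overlap 85.50 mm² gives 569.45 mm² — area = 569.45 mm²; the 16.5×4 cube at (16, -1.5) contributes its full rectangle (area 66.00 mm²); Taking the first minus the rest: starting from that combined region (569.45 mm²), the 16.5×4 cube at (16, -1.5) misses the remaining region (no effect) — area = 569.45 mm². So its area = 569.45 mm². Layer 40 is larger (569.45 vs 109.25 mm²).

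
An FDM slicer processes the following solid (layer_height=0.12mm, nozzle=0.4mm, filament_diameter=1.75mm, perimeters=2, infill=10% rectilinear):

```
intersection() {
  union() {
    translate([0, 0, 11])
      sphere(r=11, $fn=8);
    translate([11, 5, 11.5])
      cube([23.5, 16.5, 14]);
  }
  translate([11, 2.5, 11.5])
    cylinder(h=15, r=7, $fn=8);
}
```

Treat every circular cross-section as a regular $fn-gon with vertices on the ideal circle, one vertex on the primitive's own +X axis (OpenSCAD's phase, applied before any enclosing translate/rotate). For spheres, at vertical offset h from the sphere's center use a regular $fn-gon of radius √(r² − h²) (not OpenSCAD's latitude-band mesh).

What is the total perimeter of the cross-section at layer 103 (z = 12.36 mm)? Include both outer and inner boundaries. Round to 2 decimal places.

At z = 12.36 mm: the r=11 sphere slices to a regular 8-gon of circumradius 10.916 (√(r²−h²) with h=1.36 from center) (perimeter = 2·8·10.916·sin(180°/8) = 66.84 mm); the cube at (11, 5) (footprint 23.5×16.5) is included at this height (perimeter 80.00 mm); Taking the union: the 2 present regions are separate (no shared area or edge), so areas and boundary lengths simply add and each stays a separate island — boundary = 146.84 mm; the r=7 cylinder at (11, 2.5) gives a regular 8-gon of circumradius 7 (constant along its height) (perimeter = 2·8·7.000·sin(180°/8) = 42.86 mm); Keeping only the common overlap: the r=7 cylinder at (11, 2.5) partially overlaps that combined region; clipping to the common part keeps 67.12 mm² — boundary = 47.03 mm. Overall, the cross-section has 2 separate islands. Total boundary length (outer) = 47.03 mm.

47.03 mm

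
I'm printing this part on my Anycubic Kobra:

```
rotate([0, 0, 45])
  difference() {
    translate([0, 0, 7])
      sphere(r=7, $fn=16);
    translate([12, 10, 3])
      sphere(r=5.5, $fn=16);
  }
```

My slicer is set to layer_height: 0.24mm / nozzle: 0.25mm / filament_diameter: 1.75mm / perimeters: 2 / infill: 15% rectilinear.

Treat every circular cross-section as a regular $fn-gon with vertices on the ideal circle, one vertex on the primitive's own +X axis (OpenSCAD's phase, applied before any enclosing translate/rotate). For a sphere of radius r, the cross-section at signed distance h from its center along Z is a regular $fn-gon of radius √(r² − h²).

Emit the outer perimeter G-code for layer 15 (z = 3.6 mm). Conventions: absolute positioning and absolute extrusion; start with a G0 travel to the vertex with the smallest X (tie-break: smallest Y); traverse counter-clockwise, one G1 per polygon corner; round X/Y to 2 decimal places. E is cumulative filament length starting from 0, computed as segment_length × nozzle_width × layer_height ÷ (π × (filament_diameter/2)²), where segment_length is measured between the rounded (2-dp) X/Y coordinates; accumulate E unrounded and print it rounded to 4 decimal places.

At z = 3.6 mm: the r=7 sphere slices to a regular 16-gon of circumradius 6.119 (√(r²−h²) with h=3.4 from center); the sphere at (12, 10): section is a regular 16-gon, circumradius = √(r²−h²) = √(5.5²−0.6²) = 5.467; Taking the first minus the rest: starting from the r=7 sphere, the r=5.5 sphere at (12, 10) misses the remaining region (no effect) — 1 connected region; (whole slice rotated 45° about Z — lengths, areas and connectivity unchanged). The outline is a single polygon with 16 vertices. Extrusion per mm of travel: 0.25 × 0.24 / (π × 0.875²) = 0.024945. Accumulating E over each segment gives final E = 0.9528.

G0 X-6.12 Y0.00 Z3.60
G1 X-5.65 Y-2.34 E0.0595
G1 X-4.33 Y-4.33 E0.1191
G1 X-2.34 Y-5.65 E0.1787
G1 X0.00 Y-6.12 E0.2382
G1 X2.34 Y-5.65 E0.2977
G1 X4.33 Y-4.33 E0.3573
G1 X5.65 Y-2.34 E0.4169
G1 X6.12 Y0.00 E0.4764
G1 X5.65 Y2.34 E0.5360
G1 X4.33 Y4.33 E0.5955
G1 X2.34 Y5.65 E0.6551
G1 X0.00 Y6.12 E0.7146
G1 X-2.34 Y5.65 E0.7742
G1 X-4.33 Y4.33 E0.8337
G1 X-5.65 Y2.34 E0.8933
G1 X-6.12 Y0.00 E0.9528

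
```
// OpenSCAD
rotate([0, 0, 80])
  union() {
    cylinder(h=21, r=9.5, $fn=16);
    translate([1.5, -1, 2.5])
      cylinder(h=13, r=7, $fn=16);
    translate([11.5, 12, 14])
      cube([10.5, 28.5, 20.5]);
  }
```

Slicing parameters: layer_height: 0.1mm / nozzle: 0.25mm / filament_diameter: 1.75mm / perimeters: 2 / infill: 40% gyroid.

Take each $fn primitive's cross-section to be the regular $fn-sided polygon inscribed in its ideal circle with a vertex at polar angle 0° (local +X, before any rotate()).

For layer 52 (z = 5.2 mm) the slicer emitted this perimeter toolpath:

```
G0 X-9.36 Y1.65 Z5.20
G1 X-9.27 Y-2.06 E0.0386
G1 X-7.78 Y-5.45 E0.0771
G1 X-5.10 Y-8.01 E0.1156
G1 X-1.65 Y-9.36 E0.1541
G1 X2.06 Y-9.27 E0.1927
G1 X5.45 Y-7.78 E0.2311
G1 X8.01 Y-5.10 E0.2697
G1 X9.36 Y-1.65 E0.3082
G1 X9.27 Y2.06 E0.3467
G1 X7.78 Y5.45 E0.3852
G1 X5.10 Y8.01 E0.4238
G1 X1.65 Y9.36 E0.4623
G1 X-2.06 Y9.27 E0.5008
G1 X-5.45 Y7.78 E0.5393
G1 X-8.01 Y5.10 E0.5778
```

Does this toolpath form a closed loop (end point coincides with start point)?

Start point (G0): (-9.36, 1.65). End point (last G1): the path does not return to the start — open.

no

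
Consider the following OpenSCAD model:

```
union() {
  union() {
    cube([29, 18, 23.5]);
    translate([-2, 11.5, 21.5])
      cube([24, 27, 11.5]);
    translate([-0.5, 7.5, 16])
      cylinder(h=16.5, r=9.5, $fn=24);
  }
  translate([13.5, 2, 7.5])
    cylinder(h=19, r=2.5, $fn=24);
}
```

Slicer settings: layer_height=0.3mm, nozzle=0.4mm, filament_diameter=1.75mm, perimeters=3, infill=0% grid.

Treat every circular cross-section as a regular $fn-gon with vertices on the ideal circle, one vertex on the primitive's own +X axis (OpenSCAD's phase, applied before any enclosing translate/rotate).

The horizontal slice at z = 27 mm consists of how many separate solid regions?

At z = 27 mm: the cube is not intersected at this z (z outside [0, 23.5]); the cube at (-2, 11.5) is present — its section is the full 24×27 rectangle; the cylinder at (-0.5, 7.5): section is a regular 24-gon, circumradius r=9.5; Merging all regions: the regions partially overlap (shared area 41.57 mm²), so overlapping operands fuse into one piece — 1 connected region; the cylinder at (13.5, 2) is absent (z outside [7.5, 26.5]); Combining (union): only that combined region is present, so the union is just that shape — 1 connected region. The result has 1 disconnected region.

1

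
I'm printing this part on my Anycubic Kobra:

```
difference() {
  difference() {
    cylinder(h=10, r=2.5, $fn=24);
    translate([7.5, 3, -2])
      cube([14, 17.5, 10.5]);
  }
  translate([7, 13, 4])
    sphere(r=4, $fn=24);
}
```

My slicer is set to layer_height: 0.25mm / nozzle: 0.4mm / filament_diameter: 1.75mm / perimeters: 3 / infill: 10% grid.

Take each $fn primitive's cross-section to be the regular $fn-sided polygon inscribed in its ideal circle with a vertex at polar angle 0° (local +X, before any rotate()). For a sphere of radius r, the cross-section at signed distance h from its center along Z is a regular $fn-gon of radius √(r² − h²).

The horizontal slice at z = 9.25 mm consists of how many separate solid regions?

At z = 9.25 mm: the cylinder: section is a regular 24-gon, circumradius r=2.5; the cube at (7.5, 3) is not intersected at this z (z outside [-2, 8.5]); Subtracting the remaining from the first: none of the subtracted shapes is present at this height, so the r=2.5 cylinder is unchanged — 1 connected region; the sphere at (7, 13) does not reach this height (|z−center|=5.250 > r=4); After the difference (first − rest): none of the subtracted shapes is present at this height, so that combined region is unchanged — 1 connected region. The result has 1 disconnected region.

1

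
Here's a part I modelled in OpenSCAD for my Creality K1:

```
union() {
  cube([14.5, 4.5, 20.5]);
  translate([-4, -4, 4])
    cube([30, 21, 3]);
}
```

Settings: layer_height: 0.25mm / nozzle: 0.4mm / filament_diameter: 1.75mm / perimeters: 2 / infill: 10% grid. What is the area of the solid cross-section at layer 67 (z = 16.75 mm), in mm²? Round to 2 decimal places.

65.25 mm²

At z = 16.75 mm: the cube is present — its section is the full 14.5×4.5 rectangle (area 65.25 mm²); the cube at (-4, -4) is absent (z outside [4, 7]); Merging all regions: only the 14.5×4.5 cube is present, so the union is just that shape — area = 65.25 mm². Overall, the cross-section is a single solid region. Net area = 65.25 mm².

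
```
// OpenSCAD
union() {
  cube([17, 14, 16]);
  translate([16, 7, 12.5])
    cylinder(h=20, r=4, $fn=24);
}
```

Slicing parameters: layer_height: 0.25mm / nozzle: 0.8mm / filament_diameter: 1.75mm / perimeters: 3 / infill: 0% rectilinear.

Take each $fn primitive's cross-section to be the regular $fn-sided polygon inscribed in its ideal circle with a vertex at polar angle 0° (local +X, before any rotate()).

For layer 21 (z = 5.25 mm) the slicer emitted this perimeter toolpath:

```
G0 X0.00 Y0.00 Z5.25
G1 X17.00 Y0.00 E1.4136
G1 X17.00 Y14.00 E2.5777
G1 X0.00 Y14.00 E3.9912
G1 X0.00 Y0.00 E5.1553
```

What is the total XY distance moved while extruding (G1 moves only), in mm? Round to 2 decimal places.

Sum the Euclidean lengths of each G1 segment: total = 62.00 mm.

62.00 mm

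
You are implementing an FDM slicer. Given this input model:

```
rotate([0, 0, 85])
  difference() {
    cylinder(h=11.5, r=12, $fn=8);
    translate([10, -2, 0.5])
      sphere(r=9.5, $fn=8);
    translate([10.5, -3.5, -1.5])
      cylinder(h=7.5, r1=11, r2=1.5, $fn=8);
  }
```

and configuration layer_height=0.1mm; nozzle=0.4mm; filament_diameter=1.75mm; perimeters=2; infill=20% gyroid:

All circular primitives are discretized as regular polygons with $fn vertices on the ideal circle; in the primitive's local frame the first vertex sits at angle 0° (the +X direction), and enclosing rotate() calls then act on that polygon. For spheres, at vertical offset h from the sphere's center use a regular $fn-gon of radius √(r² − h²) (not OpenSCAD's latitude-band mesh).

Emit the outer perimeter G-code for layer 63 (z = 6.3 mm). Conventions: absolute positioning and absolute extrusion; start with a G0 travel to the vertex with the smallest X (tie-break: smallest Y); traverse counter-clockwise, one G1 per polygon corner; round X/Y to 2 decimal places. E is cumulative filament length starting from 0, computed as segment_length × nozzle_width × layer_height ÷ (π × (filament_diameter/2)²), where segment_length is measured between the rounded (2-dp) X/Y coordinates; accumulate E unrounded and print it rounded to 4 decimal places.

At z = 6.3 mm: the r=12 cylinder contributes a regular 8-gon of circumradius 12; the r=9.5 sphere at (10, -2) slices to a regular 8-gon of circumradius 7.524 (√(r²−h²) with h=5.8 from center); the cone at (10.5, -3.5) is not intersected at this z (z outside [-1.5, 6]); After the difference (first − rest): starting from the r=12 cylinder, the r=9.5 sphere at (10, -2) partially overlaps it — only the 85.66 mm² overlap (of its 160.12 mm²) is removed, clipping the outline — 1 connected region; (rotated 85° about Z; rotation is an isometry so areas/perimeters/island counts are preserved). The outline is a single polygon with 11 vertices. Extrusion per mm of travel: 0.4 × 0.1 / (π × 0.875²) = 0.016630. Accumulating E over each segment gives final E = 1.3048.

G0 X-11.95 Y1.05 Z6.30
G1 X-9.19 Y-7.71 E0.1527
G1 X-1.05 Y-11.95 E0.3054
G1 X7.71 Y-9.19 E0.4581
G1 X11.95 Y-1.05 E0.6107
G1 X9.35 Y7.20 E0.7546
G1 X7.70 Y4.02 E0.8142
G1 X2.21 Y2.29 E0.9099
G1 X-2.90 Y4.95 E1.0057
G1 X-4.55 Y10.19 E1.0971
G1 X-7.71 Y9.19 E1.1522
G1 X-11.95 Y1.05 E1.3048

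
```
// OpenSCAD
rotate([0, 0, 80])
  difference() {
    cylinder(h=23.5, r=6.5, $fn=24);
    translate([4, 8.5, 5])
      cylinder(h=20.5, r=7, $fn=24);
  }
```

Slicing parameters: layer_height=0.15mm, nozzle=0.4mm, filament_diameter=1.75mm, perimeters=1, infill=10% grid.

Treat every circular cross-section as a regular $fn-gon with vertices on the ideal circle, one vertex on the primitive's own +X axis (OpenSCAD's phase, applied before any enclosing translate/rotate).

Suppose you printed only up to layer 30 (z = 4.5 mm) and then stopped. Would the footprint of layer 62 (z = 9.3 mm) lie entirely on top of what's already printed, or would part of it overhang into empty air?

entirely on top

Compare the two slices. At z = 4.5: the r=6.5 cylinder contributes a regular 24-gon of circumradius 6.5 (area = (24/2)·6.500²·sin(360°/24) = 131.22 mm²); the cylinder at (4, 8.5) is absent (z outside [5, 25.5]); Taking the first minus the rest: none of the subtracted shapes is present at this height, so the r=6.5 cylinder is unchanged — area = 131.22 mm²; (whole slice rotated 80° about Z — lengths, areas and connectivity unchanged). At z = 9.3: the cylinder: section is a regular 24-gon, circumradius r=6.5 (area = (24/2)·6.500²·sin(360°/24) = 131.22 mm²); the r=7 cylinder at (4, 8.5) gives a regular 24-gon of circumradius 7 (constant along its height) (area = (24/2)·7.000²·sin(360°/24) = 152.19 mm²); Subtracting the remaining from the first: starting from the r=6.5 cylinder (131.22 mm²), the r=7 cylinder at (4, 8.5) partially overlaps it — only the 26.61 mm² overlap (of its 152.19 mm²) is removed, clipping the outline — area = 104.61 mm²; (whole slice rotated 80° about Z — lengths, areas and connectivity unchanged). Checking containment: the cross-section at z = 9.3 is a subset of the cross-section at z = 4.5.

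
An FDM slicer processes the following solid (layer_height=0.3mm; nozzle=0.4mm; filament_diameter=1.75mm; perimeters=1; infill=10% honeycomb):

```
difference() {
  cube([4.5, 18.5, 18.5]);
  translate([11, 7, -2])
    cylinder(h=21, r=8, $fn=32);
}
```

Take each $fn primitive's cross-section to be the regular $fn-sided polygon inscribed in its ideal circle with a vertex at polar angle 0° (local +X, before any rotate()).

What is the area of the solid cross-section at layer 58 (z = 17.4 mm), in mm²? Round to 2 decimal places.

At z = 17.4 mm: the cube (footprint 4.5×18.5) is included at this height (area 83.25 mm²); the r=8 cylinder at (11, 7) contributes a regular 32-gon of circumradius 8 (area = (32/2)·8.000²·sin(360°/32) = 199.77 mm²); Taking the first minus the rest: starting from the 4.5×18.5 cube (83.25 mm²), the r=8 cylinder at (11, 7) partially overlaps it — only the 9.27 mm² overlap (of its 199.77 mm²) is removed, clipping the outline — area = 73.98 mm². Overall, the cross-section is a single solid region. Net area = 73.98 mm².

73.98 mm²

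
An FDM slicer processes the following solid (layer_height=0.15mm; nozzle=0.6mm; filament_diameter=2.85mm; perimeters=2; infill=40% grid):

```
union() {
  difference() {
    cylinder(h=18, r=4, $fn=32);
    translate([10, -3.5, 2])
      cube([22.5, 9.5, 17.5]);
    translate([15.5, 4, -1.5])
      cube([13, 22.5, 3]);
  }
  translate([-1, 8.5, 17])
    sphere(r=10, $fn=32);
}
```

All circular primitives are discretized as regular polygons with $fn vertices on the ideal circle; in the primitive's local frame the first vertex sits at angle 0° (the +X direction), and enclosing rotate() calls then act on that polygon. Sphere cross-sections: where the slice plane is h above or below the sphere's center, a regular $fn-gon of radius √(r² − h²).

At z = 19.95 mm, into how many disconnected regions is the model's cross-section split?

1

At z = 19.95 mm: the cylinder does not reach this height (z outside [0, 18]); the cube at (10, -3.5) is absent (z outside [2, 19.5]); the cube at (15.5, 4) is absent (z outside [-1.5, 1.5]); Taking the first minus the rest: the first operand is absent here, so nothing remains; the r=10 sphere at (-1, 8.5) slices to a regular 32-gon of circumradius 9.555 (√(r²−h²) with h=2.95 from center); Merging all regions: only the r=10 sphere at (-1, 8.5) is present, so the union is just that shape — 1 connected region. The result has 1 disconnected region.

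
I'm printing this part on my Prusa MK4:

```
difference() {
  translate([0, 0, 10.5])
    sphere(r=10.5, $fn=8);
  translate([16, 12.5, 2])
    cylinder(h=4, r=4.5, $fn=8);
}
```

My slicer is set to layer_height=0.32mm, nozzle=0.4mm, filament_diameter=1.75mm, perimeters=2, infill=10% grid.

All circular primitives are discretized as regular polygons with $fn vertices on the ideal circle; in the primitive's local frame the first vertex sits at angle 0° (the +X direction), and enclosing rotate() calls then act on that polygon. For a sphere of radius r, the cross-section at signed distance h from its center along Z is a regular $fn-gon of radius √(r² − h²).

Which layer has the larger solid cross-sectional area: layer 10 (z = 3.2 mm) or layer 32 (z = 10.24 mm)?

Layer 10 (z = 3.2): the r=10.5 sphere slices to a regular 8-gon of circumradius 7.547 (√(r²−h²) with h=7.3 from center) (area = (8/2)·7.547²·sin(360°/8) = 161.11 mm²); the r=4.5 cylinder at (16, 12.5) contributes a regular 8-gon of circumradius 4.5 (area = (8/2)·4.500²·sin(360°/8) = 57.28 mm²); Taking the first minus the rest: starting from the r=10.5 sphere (161.11 mm²), the r=4.5 cylinder at (16, 12.5) misses the remaining region (no effect) — area = 161.11 mm². So its area = 161.11 mm². Layer 32 (z = 10.24): the r=10.5 sphere slices to a regular 8-gon of circumradius 10.497 (√(r²−h²) with h=0.26 from center) (area = (8/2)·10.497²·sin(360°/8) = 311.64 mm²); the cylinder at (16, 12.5) does not reach this height (z outside [2, 6]); Taking the first minus the rest: none of the subtracted shapes is present at this height, so the r=10.5 sphere is unchanged — area = 311.64 mm². So its area = 311.64 mm². Layer 32 is larger (311.64 vs 161.11 mm²).

layer 32 (z = 10.24 mm)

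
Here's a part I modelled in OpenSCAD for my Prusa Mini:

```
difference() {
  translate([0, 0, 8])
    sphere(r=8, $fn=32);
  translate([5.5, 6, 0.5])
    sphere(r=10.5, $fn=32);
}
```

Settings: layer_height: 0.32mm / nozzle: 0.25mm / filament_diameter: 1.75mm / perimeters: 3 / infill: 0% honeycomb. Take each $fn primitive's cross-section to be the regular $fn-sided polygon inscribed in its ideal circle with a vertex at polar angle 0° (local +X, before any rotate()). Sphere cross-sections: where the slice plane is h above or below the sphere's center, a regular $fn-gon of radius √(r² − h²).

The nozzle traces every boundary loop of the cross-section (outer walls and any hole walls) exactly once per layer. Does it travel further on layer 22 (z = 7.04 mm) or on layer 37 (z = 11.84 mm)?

Layer 22 (z = 7.04): the sphere: section is a regular 32-gon, circumradius = √(r²−h²) = √(8²−0.96²) = 7.942 (perimeter = 2·32·7.942·sin(180°/32) = 49.82 mm); the r=10.5 sphere at (5.5, 6) contributes a regular 32-gon of circumradius √(10.5²−6.54²) = 8.215 (perimeter = 2·32·8.215·sin(180°/32) = 51.53 mm); Taking the first minus the rest: starting from the r=8 sphere, the r=10.5 sphere at (5.5, 6) partially overlaps it — only the 78.41 mm² overlap (of its 210.63 mm²) is removed, clipping the outline — boundary = 49.44 mm. So its perimeter = 49.44 mm. Layer 37 (z = 11.84): the r=8 sphere contributes a regular 32-gon of circumradius √(8²−3.84²) = 7.018 (perimeter = 2·32·7.018·sin(180°/32) = 44.03 mm); the sphere at (5.5, 6) does not reach this height (|z−center|=11.340 > r=10.5); After the difference (first − rest): none of the subtracted shapes is present at this height, so the r=8 sphere is unchanged — boundary = 44.03 mm. So its perimeter = 44.03 mm. Layer 22 is larger (49.44 vs 44.03 mm).

layer 22 (z = 7.04 mm)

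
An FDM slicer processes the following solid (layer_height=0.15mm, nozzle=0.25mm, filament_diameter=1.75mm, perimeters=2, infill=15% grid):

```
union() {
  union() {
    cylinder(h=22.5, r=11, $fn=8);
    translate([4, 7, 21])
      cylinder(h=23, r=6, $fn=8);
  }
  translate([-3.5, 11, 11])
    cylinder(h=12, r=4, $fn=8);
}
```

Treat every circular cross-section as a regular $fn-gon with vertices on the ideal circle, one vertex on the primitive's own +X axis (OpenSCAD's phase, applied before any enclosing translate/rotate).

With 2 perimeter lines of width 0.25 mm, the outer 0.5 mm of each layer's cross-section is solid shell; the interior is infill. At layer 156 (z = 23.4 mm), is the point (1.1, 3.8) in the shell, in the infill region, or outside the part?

At z = 23.4 mm: the cylinder is absent (z outside [0, 22.5]); the cylinder at (4, 7): section is a regular 8-gon, circumradius r=6; Combining (union): only the r=6 cylinder at (4, 7) is present, so the union is just that shape — 1 connected region; the cylinder at (-3.5, 11) is not intersected at this z (z outside [11, 23]); Combining (union): only that combined region is present, so the union is just that shape — 1 connected region. Overall, the cross-section is a single solid region. The nearest boundary edge runs (-0.24, 2.76)→(4.00, 1.00); distance from the point to it = 1.48 mm. The point is inside the cross-section and 1.48 mm from the nearest boundary — more than the 0.5 mm shell width (2 × 0.25), so it's in the infill interior.

infill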